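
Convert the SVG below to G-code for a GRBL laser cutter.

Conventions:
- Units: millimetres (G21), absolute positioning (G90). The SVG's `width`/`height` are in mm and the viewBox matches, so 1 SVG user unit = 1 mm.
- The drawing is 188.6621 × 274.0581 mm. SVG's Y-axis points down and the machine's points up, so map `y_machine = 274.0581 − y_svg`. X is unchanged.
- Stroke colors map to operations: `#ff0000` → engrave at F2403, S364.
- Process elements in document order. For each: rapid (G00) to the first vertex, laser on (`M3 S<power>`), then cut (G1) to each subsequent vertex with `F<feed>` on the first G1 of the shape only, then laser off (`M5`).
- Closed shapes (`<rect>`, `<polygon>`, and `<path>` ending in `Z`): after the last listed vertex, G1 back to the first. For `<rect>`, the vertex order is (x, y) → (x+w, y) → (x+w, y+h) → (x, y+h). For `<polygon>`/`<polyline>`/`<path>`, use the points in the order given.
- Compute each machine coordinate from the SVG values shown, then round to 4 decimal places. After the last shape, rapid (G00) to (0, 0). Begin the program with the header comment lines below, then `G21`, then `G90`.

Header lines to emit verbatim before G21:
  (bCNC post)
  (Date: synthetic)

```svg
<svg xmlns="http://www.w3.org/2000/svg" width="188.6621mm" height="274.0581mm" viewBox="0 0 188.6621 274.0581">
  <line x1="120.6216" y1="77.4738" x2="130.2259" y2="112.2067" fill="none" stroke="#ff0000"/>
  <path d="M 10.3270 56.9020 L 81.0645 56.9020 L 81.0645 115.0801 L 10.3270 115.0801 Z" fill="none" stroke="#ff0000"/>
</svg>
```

(bCNC post)
(Date: synthetic)
G21
G90
G00 X120.6216 Y196.5843
M3 S364
G1 X130.2259 Y161.8514 F2403
M5
G00 X10.3270 Y217.1561
M3 S364
G1 X81.0645 Y217.1561 F2403
G1 X81.0645 Y158.9780
G1 X10.3270 Y158.9780
G1 X10.3270 Y217.1561
M5
G00 X0.0000 Y0.0000

Since the viewBox matches the mm dimensions, user units are millimetres directly. The only transform is the Y-flip y_m = 274.0581 − y_svg.

Shape 1 is a line segment drawn with `<line>`. Its stroke #ff0000 means engrave at S364, F2403. After flipping Y the toolpath is (120.6216,196.5843) → (130.2259,161.8514).

Shape 2 is a rectangle drawn with `<path>`. Its stroke #ff0000 means engrave at S364, F2403. After flipping Y the toolpath is (10.3270,217.1561) → (81.0645,217.1561) → (81.0645,158.9780) → (10.3270,158.9780) → (10.3270,217.1561), returning to the start.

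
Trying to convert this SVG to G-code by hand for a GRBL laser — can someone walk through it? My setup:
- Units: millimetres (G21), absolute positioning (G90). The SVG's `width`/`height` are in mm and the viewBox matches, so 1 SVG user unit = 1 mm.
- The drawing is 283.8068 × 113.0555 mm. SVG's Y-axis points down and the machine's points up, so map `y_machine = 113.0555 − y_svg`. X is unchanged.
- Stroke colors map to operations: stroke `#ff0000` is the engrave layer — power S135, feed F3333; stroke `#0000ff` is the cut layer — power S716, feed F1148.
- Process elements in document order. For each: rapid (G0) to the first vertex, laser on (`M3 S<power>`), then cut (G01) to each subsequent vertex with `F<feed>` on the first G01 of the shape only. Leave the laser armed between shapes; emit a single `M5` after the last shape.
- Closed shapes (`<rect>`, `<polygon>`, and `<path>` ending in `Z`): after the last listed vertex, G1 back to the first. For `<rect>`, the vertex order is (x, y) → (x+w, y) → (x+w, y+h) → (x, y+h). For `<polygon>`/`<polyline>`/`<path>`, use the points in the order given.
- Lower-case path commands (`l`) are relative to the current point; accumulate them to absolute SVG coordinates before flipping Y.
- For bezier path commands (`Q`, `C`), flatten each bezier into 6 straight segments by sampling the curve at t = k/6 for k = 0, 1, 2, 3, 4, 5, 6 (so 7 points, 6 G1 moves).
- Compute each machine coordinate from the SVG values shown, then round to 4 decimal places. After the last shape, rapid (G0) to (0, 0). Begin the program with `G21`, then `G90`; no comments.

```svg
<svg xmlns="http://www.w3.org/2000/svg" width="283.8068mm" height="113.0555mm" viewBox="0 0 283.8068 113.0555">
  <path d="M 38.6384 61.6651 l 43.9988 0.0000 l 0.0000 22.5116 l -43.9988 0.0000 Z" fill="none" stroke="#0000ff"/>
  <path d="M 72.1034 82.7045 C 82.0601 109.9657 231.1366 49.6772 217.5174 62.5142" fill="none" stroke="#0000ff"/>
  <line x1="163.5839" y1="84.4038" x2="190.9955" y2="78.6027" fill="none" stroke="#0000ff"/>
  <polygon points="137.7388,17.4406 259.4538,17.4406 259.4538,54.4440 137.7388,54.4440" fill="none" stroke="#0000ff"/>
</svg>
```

viewBox `0 0 283.8068 113.0555` with mm width/height → 1 unit = 1 mm. Flip: y_m = 113.0555 − y_svg.

**Shape 1** — `<path>` rectangle, stroke `#0000ff` → cut (S716, F1148). Machine vertices: (38.6384,51.3904) → (82.6372,51.3904) → (82.6372,28.8788) → (38.6384,28.8788) → (38.6384,51.3904). Closed: final G1 returns to the first vertex.

**Shape 2** — `<path>` cubic bezier, stroke `#0000ff` → cut (S716, F1148). Control points (SVG): P0=(72.1034,82.7045), P1=(82.0601,109.9657), P2=(231.1366,49.6772), P3=(217.5174,62.5142); sampled at t=k/6. Machine vertices: (72.1034,30.3510) → (87.2778,23.2723) → (117.2550,26.3221) → (153.6514,35.0371) → (188.0831,44.9541) → (212.1663,51.6099) → (217.5174,50.5413). Open path.

**Shape 3** — `<line>` line segment, stroke `#0000ff` → cut (S716, F1148). Machine vertices: (163.5839,28.6517) → (190.9955,34.4528). Open path.

**Shape 4** — `<polygon>` rectangle, stroke `#0000ff` → cut (S716, F1148). Machine vertices: (137.7388,95.6149) → (259.4538,95.6149) → (259.4538,58.6115) → (137.7388,58.6115) → (137.7388,95.6149). Closed: final G1 returns to the first vertex.

G21
G90
G0 X38.6384 Y51.3904
M3 S716
G01 X82.6372 Y51.3904 F1148
G01 X82.6372 Y28.8788
G01 X38.6384 Y28.8788
G01 X38.6384 Y51.3904
G0 X72.1034 Y30.3510
M3 S716
G01 X87.2778 Y23.2723 F1148
G01 X117.2550 Y26.3221
G01 X153.6514 Y35.0371
G01 X188.0831 Y44.9541
G01 X212.1663 Y51.6099
G01 X217.5174 Y50.5413
G0 X163.5839 Y28.6517
M3 S716
G01 X190.9955 Y34.4528 F1148
G0 X137.7388 Y95.6149
M3 S716
G01 X259.4538 Y95.6149 F1148
G01 X259.4538 Y58.6115
G01 X137.7388 Y58.6115
G01 X137.7388 Y95.6149
M5
G0 X0.0000 Y0.0000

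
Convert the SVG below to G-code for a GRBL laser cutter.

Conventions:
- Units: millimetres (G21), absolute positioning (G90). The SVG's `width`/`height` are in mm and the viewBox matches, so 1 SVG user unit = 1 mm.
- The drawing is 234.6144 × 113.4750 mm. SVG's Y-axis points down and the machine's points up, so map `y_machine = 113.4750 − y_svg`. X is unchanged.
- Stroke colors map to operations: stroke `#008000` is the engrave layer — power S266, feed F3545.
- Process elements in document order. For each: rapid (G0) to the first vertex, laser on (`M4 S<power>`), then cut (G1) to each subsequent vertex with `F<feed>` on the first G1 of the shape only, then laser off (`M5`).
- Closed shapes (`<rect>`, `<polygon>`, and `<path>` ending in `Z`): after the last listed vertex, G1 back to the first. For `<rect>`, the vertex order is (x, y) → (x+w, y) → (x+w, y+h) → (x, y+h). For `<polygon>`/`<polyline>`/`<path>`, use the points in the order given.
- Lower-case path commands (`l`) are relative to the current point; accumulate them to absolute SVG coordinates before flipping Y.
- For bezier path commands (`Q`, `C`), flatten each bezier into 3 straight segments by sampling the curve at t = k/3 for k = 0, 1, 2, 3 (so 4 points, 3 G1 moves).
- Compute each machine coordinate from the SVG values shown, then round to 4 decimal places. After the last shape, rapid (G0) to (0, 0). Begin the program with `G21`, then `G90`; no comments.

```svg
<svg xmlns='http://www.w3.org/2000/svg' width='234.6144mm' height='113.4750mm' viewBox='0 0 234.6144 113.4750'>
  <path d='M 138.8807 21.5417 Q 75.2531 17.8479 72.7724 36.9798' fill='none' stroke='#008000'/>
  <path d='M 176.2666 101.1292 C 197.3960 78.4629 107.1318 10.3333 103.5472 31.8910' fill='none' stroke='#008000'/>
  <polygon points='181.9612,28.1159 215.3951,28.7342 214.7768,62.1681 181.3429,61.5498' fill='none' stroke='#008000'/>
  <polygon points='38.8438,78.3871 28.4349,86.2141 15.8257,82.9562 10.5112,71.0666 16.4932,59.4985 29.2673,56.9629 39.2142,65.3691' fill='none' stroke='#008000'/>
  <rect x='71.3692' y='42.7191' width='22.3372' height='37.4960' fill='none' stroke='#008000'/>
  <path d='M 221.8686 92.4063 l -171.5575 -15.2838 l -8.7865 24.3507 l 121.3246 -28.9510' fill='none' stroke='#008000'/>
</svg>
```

G21
G90
G0 X138.8807 Y91.9333
M4 S266
G1 X103.2564 Y91.8596 F3545
G1 X81.2203 Y86.7136
G1 X72.7724 Y76.4952
M5
G0 X176.2666 Y12.3458
M4 S266
G1 X167.6008 Y45.1610 F3545
G1 X128.6890 Y78.2515
G1 X103.5472 Y81.5840
M5
G0 X181.9612 Y85.3591
M4 S266
G1 X215.3951 Y84.7408 F3545
G1 X214.7768 Y51.3069
G1 X181.3429 Y51.9252
G1 X181.9612 Y85.3591
M5
G0 X38.8438 Y35.0879
M4 S266
G1 X28.4349 Y27.2609 F3545
G1 X15.8257 Y30.5188
G1 X10.5112 Y42.4084
G1 X16.4932 Y53.9765
G1 X29.2673 Y56.5121
G1 X39.2142 Y48.1059
G1 X38.8438 Y35.0879
M5
G0 X71.3692 Y70.7559
M4 S266
G1 X93.7064 Y70.7559 F3545
G1 X93.7064 Y33.2599
G1 X71.3692 Y33.2599
G1 X71.3692 Y70.7559
M5
G0 X221.8686 Y21.0687
M4 S266
G1 X50.3111 Y36.3525 F3545
G1 X41.5246 Y12.0018
G1 X162.8492 Y40.9528
M5
G0 X0.0000 Y0.0000

1 u = 1 mm; y_m = 113.4750 − y.

[1] `<path>` quadratic bezier, #008000→engrave S266 F3545: (138.8807,91.9333) → (103.2564,91.8596) → (81.2203,86.7136) → (72.7724,76.4952)

[2] `<path>` cubic bezier, #008000→engrave S266 F3545: (176.2666,12.3458) → (167.6008,45.1610) → (128.6890,78.2515) → (103.5472,81.5840)

[3] `<polygon>` regular polygon, #008000→engrave S266 F3545: (181.9612,85.3591) → (215.3951,84.7408) → (214.7768,51.3069) → (181.3429,51.9252) → (181.9612,85.3591) (closed)

[4] `<polygon>` regular polygon, #008000→engrave S266 F3545: (38.8438,35.0879) → (28.4349,27.2609) → (15.8257,30.5188) → (10.5112,42.4084) → (16.4932,53.9765) → (29.2673,56.5121) → (39.2142,48.1059) → (38.8438,35.0879) (closed)

[5] `<rect>` rectangle, #008000→engrave S266 F3545: (71.3692,70.7559) → (93.7064,70.7559) → (93.7064,33.2599) → (71.3692,33.2599) → (71.3692,70.7559) (closed)

[6] `<path>` open polyline, #008000→engrave S266 F3545: (221.8686,21.0687) → (50.3111,36.3525) → (41.5246,12.0018) → (162.8492,40.9528)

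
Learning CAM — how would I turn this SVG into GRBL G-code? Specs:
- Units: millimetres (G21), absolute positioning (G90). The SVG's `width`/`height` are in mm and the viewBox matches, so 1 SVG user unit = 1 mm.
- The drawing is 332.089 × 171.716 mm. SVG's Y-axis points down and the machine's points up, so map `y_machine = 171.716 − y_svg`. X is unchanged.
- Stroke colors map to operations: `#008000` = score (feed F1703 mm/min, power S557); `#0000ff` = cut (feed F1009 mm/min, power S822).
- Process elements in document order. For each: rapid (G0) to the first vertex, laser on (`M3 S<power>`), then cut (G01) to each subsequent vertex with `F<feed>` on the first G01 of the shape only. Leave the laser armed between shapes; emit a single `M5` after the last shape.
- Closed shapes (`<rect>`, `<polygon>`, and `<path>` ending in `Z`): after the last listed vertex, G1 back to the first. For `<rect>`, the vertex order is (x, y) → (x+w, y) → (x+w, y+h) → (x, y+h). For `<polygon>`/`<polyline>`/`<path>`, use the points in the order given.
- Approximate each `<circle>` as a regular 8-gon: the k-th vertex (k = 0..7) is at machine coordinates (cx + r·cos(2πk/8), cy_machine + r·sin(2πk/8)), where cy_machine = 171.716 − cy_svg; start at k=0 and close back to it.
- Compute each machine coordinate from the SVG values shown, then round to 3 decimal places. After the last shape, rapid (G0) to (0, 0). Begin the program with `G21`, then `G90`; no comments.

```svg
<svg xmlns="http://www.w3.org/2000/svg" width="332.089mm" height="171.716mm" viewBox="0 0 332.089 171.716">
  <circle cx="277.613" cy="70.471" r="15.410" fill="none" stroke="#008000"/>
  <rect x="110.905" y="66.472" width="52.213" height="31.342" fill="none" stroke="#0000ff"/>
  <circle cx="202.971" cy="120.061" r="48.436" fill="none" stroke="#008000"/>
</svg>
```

G21
G90
G0 X293.023 Y101.245
M3 S557
G01 X288.510 Y112.142 F1703
G01 X277.613 Y116.655
G01 X266.716 Y112.142
G01 X262.203 Y101.245
G01 X266.716 Y90.348
G01 X277.613 Y85.835
G01 X288.510 Y90.348
G01 X293.023 Y101.245
G0 X110.905 Y105.244
M3 S822
G01 X163.118 Y105.244 F1009
G01 X163.118 Y73.902
G01 X110.905 Y73.902
G01 X110.905 Y105.244
G0 X251.407 Y51.655
M3 S557
G01 X237.220 Y85.904 F1703
G01 X202.971 Y100.091
G01 X168.722 Y85.904
G01 X154.535 Y51.655
G01 X168.722 Y17.406
G01 X202.971 Y3.219
G01 X237.220 Y17.406
G01 X251.407 Y51.655
M5
G0 X0.000 Y0.000

Since the viewBox matches the mm dimensions, user units are millimetres directly. The only transform is the Y-flip y_m = 171.716 − y_svg.

Shape 1 is a circle drawn with `<circle>`. Its stroke #008000 means score at S557, F1703. After flipping Y the toolpath is (293.023,101.245) → (288.510,112.142) → (277.613,116.655) → (266.716,112.142) → (262.203,101.245) → (266.716,90.348) → (277.613,85.835) → (288.510,90.348) → (293.023,101.245), returning to the start.

Shape 2 is a rectangle drawn with `<rect>`. Its stroke #0000ff means cut at S822, F1009. After flipping Y the toolpath is (110.905,105.244) → (163.118,105.244) → (163.118,73.902) → (110.905,73.902) → (110.905,105.244), returning to the start.

Shape 3 is a circle drawn with `<circle>`. Its stroke #008000 means score at S557, F1703. After flipping Y the toolpath is (251.407,51.655) → (237.220,85.904) → (202.971,100.091) → (168.722,85.904) → (154.535,51.655) → (168.722,17.406) → (202.971,3.219) → (237.220,17.406) → (251.407,51.655), returning to the start.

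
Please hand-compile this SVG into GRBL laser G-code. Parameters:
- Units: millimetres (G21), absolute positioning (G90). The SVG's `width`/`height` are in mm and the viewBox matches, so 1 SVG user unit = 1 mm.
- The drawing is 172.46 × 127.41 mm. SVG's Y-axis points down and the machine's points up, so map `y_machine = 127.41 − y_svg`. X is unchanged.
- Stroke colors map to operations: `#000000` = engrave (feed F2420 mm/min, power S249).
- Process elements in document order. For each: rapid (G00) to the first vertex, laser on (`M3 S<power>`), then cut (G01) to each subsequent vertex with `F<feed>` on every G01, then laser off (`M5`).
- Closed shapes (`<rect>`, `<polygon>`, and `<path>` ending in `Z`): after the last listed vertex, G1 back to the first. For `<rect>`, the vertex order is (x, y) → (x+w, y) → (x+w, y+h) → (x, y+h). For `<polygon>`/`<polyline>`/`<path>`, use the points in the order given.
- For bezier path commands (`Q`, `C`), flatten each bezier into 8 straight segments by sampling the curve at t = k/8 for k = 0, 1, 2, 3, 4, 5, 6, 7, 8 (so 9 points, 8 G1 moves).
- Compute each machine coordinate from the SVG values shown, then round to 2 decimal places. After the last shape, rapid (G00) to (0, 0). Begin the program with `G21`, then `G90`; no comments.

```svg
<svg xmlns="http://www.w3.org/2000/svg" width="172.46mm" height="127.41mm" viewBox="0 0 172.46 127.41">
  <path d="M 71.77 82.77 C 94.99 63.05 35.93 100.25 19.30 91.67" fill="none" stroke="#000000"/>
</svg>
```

G21
G90
G00 X71.77 Y44.64
M3 S249
G01 X76.86 Y49.57 F2420
G01 X75.71 Y50.36 F2420
G01 X69.76 Y48.23 F2420
G01 X60.48 Y44.37 F2420
G01 X49.33 Y39.99 F2420
G01 X37.78 Y36.28 F2420
G01 X27.28 Y34.47 F2420
G01 X19.30 Y35.74 F2420
M5
G00 X0.00 Y0.00

viewBox `0 0 172.46 127.41` with mm width/height → 1 unit = 1 mm. Flip: y_m = 127.41 − y_svg.

**Shape 1** — `<path>` cubic bezier, stroke `#000000` → engrave (S249, F2420). Control points (SVG): P0=(71.77,82.77), P1=(94.99,63.05), P2=(35.93,100.25), P3=(19.30,91.67); sampled at t=k/8. Machine vertices: (71.77,44.64) → (76.86,49.57) → (75.71,50.36) → (69.76,48.23) → (60.48,44.37) → (49.33,39.99) → (37.78,36.28) → (27.28,34.47) → (19.30,35.74). Open path.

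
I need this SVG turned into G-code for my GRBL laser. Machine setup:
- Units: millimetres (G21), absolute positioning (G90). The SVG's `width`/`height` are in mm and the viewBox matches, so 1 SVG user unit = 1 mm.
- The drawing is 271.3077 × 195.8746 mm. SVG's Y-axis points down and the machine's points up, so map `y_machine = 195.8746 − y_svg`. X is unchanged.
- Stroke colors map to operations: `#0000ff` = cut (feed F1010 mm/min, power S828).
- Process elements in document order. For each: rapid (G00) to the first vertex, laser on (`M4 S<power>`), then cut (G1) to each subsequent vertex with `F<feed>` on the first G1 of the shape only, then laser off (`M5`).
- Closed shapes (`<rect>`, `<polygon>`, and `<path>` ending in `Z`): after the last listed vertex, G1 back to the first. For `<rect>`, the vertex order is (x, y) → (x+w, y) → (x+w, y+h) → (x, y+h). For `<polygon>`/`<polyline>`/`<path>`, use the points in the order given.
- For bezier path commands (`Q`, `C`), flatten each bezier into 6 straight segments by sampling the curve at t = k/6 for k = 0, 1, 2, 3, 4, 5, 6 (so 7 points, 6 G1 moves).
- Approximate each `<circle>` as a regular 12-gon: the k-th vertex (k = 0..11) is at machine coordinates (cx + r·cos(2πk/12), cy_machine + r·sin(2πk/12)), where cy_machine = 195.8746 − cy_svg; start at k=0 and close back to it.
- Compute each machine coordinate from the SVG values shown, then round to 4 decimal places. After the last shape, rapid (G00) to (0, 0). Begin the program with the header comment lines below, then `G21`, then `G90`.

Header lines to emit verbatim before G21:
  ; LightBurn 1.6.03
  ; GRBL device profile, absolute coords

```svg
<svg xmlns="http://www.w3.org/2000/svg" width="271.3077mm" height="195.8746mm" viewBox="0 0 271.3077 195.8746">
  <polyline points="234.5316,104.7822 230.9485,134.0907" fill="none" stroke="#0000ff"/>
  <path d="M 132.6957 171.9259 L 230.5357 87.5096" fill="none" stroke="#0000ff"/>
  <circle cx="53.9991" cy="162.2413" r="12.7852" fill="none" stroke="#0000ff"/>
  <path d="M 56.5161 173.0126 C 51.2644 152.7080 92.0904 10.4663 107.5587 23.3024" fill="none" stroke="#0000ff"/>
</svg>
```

viewBox `0 0 271.3077 195.8746` with mm width/height → 1 unit = 1 mm. Flip: y_m = 195.8746 − y_svg.

**Shape 1** — `<polyline>` line segment, stroke `#0000ff` → cut (S828, F1010). Machine vertices: (234.5316,91.0924) → (230.9485,61.7839). Open path.

**Shape 2** — `<path>` line segment, stroke `#0000ff` → cut (S828, F1010). Machine vertices: (132.6957,23.9487) → (230.5357,108.3650). Open path.

**Shape 3** — `<circle>` circle, stroke `#0000ff` → cut (S828, F1010). Machine vertices: (66.7843,33.6333) → (65.0714,40.0259) → (60.3917,44.7056) → (53.9991,46.4185) → (47.6065,44.7056) → (42.9268,40.0259) → (41.2139,33.6333) → (42.9268,27.2407) → (47.6065,22.5610) → (53.9991,20.8481) → (60.3917,22.5610) → (65.0714,27.2407) → (66.7843,33.6333). Closed: final G1 returns to the first vertex.

**Shape 4** — `<path>` cubic bezier, stroke `#0000ff` → cut (S828, F1010). Control points (SVG): P0=(56.5161,173.0126), P1=(51.2644,152.7080), P2=(92.0904,10.4663), P3=(107.5587,23.3024); sampled at t=k/6. Machine vertices: (56.5161,22.8620) → (57.3993,41.8932) → (63.9779,73.5525) → (74.2674,110.1449) → (86.2836,143.9755) → (98.0421,167.3496) → (107.5587,172.5722). Open path.

; LightBurn 1.6.03
; GRBL device profile, absolute coords
G21
G90
G00 X234.5316 Y91.0924
M4 S828
G1 X230.9485 Y61.7839 F1010
M5
G00 X132.6957 Y23.9487
M4 S828
G1 X230.5357 Y108.3650 F1010
M5
G00 X66.7843 Y33.6333
M4 S828
G1 X65.0714 Y40.0259 F1010
G1 X60.3917 Y44.7056
G1 X53.9991 Y46.4185
G1 X47.6065 Y44.7056
G1 X42.9268 Y40.0259
G1 X41.2139 Y33.6333
G1 X42.9268 Y27.2407
G1 X47.6065 Y22.5610
G1 X53.9991 Y20.8481
G1 X60.3917 Y22.5610
G1 X65.0714 Y27.2407
G1 X66.7843 Y33.6333
M5
G00 X56.5161 Y22.8620
M4 S828
G1 X57.3993 Y41.8932 F1010
G1 X63.9779 Y73.5525
G1 X74.2674 Y110.1449
G1 X86.2836 Y143.9755
G1 X98.0421 Y167.3496
G1 X107.5587 Y172.5722
M5
G00 X0.0000 Y0.0000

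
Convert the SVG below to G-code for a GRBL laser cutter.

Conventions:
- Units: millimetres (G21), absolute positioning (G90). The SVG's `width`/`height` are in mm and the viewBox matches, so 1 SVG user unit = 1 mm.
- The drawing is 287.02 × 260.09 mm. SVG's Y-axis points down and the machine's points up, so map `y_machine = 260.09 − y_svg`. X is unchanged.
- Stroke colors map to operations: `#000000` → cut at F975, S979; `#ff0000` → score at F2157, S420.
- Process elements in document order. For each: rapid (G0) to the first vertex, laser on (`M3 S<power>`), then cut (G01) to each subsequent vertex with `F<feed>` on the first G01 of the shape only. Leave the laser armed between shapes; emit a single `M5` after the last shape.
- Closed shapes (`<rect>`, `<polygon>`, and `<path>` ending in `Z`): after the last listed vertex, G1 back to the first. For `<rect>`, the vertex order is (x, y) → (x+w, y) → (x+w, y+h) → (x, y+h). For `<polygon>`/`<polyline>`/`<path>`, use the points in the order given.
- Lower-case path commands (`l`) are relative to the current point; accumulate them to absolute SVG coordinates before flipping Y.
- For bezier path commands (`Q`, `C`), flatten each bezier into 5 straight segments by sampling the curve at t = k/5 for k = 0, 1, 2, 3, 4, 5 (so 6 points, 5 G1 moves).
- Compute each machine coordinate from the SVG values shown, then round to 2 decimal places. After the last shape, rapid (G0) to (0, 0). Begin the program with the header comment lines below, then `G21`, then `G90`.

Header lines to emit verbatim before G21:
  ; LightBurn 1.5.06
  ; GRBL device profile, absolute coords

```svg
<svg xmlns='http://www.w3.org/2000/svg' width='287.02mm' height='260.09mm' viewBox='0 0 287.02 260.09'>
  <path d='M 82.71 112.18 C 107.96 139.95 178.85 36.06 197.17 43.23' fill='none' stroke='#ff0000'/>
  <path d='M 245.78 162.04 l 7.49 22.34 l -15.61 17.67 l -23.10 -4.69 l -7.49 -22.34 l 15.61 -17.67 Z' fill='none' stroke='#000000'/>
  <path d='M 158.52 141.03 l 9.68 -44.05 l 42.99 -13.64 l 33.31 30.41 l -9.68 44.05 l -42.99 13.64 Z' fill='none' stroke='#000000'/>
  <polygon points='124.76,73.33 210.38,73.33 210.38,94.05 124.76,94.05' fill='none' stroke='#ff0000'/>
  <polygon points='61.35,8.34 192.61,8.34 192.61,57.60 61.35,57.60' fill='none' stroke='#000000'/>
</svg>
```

; LightBurn 1.5.06
; GRBL device profile, absolute coords
G21
G90
G0 X82.71 Y147.91
M3 S420
G01 X102.55 Y145.11 F2157
G01 X128.63 Y162.25
G01 X156.24 Y187.69
G01 X180.66 Y209.78
G01 X197.17 Y216.86
G0 X245.78 Y98.05
M3 S979
G01 X253.27 Y75.71 F975
G01 X237.66 Y58.04
G01 X214.56 Y62.73
G01 X207.07 Y85.07
G01 X222.68 Y102.74
G01 X245.78 Y98.05
G0 X158.52 Y119.06
M3 S979
G01 X168.20 Y163.11 F975
G01 X211.19 Y176.75
G01 X244.50 Y146.34
G01 X234.82 Y102.29
G01 X191.83 Y88.65
G01 X158.52 Y119.06
G0 X124.76 Y186.76
M3 S420
G01 X210.38 Y186.76 F2157
G01 X210.38 Y166.04
G01 X124.76 Y166.04
G01 X124.76 Y186.76
G0 X61.35 Y251.75
M3 S979
G01 X192.61 Y251.75 F975
G01 X192.61 Y202.49
G01 X61.35 Y202.49
G01 X61.35 Y251.75
M5
G0 X0.00 Y0.00

Since the viewBox matches the mm dimensions, user units are millimetres directly. The only transform is the Y-flip y_m = 260.09 − y_svg.

Shape 1 is a cubic bezier drawn with `<path>`. Its stroke #ff0000 means score at S420, F2157. After flipping Y the toolpath is (82.71,147.91) → (102.55,145.11) → (128.63,162.25) → (156.24,187.69) → (180.66,209.78) → (197.17,216.86).

Shape 2 is a regular polygon drawn with `<path>`. Its stroke #000000 means cut at S979, F975. After flipping Y the toolpath is (245.78,98.05) → (253.27,75.71) → (237.66,58.04) → (214.56,62.73) → (207.07,85.07) → (222.68,102.74) → (245.78,98.05), returning to the start.

Shape 3 is a regular polygon drawn with `<path>`. Its stroke #000000 means cut at S979, F975. After flipping Y the toolpath is (158.52,119.06) → (168.20,163.11) → (211.19,176.75) → (244.50,146.34) → (234.82,102.29) → (191.83,88.65) → (158.52,119.06), returning to the start.

Shape 4 is a rectangle drawn with `<polygon>`. Its stroke #ff0000 means score at S420, F2157. After flipping Y the toolpath is (124.76,186.76) → (210.38,186.76) → (210.38,166.04) → (124.76,166.04) → (124.76,186.76), returning to the start.

Shape 5 is a rectangle drawn with `<polygon>`. Its stroke #000000 means cut at S979, F975. After flipping Y the toolpath is (61.35,251.75) → (192.61,251.75) → (192.61,202.49) → (61.35,202.49) → (61.35,251.75), returning to the start.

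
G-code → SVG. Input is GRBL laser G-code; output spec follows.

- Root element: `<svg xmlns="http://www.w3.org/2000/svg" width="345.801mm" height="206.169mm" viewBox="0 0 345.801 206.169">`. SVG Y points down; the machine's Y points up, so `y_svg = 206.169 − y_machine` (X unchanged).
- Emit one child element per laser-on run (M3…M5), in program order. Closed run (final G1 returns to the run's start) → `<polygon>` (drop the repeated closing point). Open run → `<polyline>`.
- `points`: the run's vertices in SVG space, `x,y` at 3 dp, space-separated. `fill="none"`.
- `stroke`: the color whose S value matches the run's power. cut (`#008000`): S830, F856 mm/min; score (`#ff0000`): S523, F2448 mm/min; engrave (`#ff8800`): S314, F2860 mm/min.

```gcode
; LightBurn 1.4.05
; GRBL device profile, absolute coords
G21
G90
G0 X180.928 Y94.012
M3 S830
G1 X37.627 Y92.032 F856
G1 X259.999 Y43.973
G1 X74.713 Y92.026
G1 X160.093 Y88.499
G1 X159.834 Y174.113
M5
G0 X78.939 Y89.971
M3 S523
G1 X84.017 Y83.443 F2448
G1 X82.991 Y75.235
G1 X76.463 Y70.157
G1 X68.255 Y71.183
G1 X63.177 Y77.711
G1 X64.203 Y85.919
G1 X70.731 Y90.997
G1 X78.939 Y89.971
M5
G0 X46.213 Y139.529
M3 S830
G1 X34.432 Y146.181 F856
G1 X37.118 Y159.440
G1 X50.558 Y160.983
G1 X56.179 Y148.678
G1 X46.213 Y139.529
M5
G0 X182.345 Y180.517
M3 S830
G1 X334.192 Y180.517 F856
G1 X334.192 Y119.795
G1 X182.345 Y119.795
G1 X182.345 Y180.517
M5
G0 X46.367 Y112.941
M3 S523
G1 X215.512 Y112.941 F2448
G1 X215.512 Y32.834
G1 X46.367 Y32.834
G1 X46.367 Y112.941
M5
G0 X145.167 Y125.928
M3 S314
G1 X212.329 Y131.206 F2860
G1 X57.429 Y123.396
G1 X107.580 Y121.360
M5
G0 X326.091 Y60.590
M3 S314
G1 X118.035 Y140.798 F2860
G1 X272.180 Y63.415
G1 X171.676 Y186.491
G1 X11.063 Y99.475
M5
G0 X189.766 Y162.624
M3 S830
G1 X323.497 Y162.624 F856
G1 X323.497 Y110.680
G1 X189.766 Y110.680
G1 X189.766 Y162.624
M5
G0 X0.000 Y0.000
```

Each laser-on run becomes one SVG element. Flip Y back into SVG space with y_svg = 206.169 − y_machine.

Run 1: power S830 maps to stroke `#008000` (cut). The run is open, so emit a `<polyline>` with points (Y-flipped): 180.928,112.157 37.627,114.137 259.999,162.196 74.713,114.143 160.093,117.670 159.834,32.056.

Run 2: power S523 maps to stroke `#ff0000` (score). The run returns to its start, so emit a `<polygon>` with points (Y-flipped): 78.939,116.198 84.017,122.726 82.991,130.934 76.463,136.012 68.255,134.986 63.177,128.458 64.203,120.250 70.731,115.172.

Run 3: the run's S830 means `#008000` (cut). The run returns to its start, so emit a `<polygon>` with points (Y-flipped): 46.213,66.640 34.432,59.988 37.118,46.729 50.558,45.186 56.179,57.491.

Run 4: the run's S830 means `#008000` (cut). The run returns to its start, so emit a `<polygon>` with points (Y-flipped): 182.345,25.652 334.192,25.652 334.192,86.374 182.345,86.374.

Run 5: power S523 maps to stroke `#ff0000` (score). The run returns to its start, so emit a `<polygon>` with points (Y-flipped): 46.367,93.228 215.512,93.228 215.512,173.335 46.367,173.335.

Run 6: S314 ⇒ engrave layer `#ff8800`. The run is open, so emit a `<polyline>` with points (Y-flipped): 145.167,80.241 212.329,74.963 57.429,82.773 107.580,84.809.

Run 7: power S314 maps to stroke `#ff8800` (engrave). The run is open, so emit a `<polyline>` with points (Y-flipped): 326.091,145.579 118.035,65.371 272.180,142.754 171.676,19.678 11.063,106.694.

Run 8: power S830 maps to stroke `#008000` (cut). The run returns to its start, so emit a `<polygon>` with points (Y-flipped): 189.766,43.545 323.497,43.545 323.497,95.489 189.766,95.489.

<svg xmlns="http://www.w3.org/2000/svg" width="345.801mm" height="206.169mm" viewBox="0 0 345.801 206.169">
  <polyline points="180.928,112.157 37.627,114.137 259.999,162.196 74.713,114.143 160.093,117.670 159.834,32.056" fill="none" stroke="#008000"/>
  <polygon points="78.939,116.198 84.017,122.726 82.991,130.934 76.463,136.012 68.255,134.986 63.177,128.458 64.203,120.250 70.731,115.172" fill="none" stroke="#ff0000"/>
  <polygon points="46.213,66.640 34.432,59.988 37.118,46.729 50.558,45.186 56.179,57.491" fill="none" stroke="#008000"/>
  <polygon points="182.345,25.652 334.192,25.652 334.192,86.374 182.345,86.374" fill="none" stroke="#008000"/>
  <polygon points="46.367,93.228 215.512,93.228 215.512,173.335 46.367,173.335" fill="none" stroke="#ff0000"/>
  <polyline points="145.167,80.241 212.329,74.963 57.429,82.773 107.580,84.809" fill="none" stroke="#ff8800"/>
  <polyline points="326.091,145.579 118.035,65.371 272.180,142.754 171.676,19.678 11.063,106.694" fill="none" stroke="#ff8800"/>
  <polygon points="189.766,43.545 323.497,43.545 323.497,95.489 189.766,95.489" fill="none" stroke="#008000"/>
</svg>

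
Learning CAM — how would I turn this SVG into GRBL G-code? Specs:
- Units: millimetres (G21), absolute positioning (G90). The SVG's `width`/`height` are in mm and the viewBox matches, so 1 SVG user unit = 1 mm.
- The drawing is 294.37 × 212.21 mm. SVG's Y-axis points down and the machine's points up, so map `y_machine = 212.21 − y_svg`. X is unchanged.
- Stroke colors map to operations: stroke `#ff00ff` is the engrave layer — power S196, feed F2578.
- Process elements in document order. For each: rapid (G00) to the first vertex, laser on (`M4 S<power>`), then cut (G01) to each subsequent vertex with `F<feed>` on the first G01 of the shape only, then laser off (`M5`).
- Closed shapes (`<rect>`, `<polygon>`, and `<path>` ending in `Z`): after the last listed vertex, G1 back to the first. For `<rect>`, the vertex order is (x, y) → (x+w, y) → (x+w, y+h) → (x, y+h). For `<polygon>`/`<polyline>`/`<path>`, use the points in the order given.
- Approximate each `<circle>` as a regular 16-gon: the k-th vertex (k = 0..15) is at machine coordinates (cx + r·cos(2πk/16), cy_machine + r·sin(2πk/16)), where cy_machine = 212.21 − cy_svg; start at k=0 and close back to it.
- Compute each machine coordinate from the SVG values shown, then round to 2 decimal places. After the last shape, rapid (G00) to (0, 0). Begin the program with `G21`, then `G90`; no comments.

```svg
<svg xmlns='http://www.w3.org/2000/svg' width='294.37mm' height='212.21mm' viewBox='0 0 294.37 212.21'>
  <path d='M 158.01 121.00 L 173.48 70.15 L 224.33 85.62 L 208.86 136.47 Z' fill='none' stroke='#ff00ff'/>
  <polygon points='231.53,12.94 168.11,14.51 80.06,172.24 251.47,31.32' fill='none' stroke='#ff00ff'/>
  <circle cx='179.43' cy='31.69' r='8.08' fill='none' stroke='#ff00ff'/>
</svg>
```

1 u = 1 mm; y_m = 212.21 − y.

[1] `<path>` regular polygon, #ff00ff→engrave S196 F2578: (158.01,91.21) → (173.48,142.06) → (224.33,126.59) → (208.86,75.74) → (158.01,91.21) (closed)

[2] `<polygon>` closed polygon, #ff00ff→engrave S196 F2578: (231.53,199.27) → (168.11,197.70) → (80.06,39.97) → (251.47,180.89) → (231.53,199.27) (closed)

[3] `<circle>` circle, #ff00ff→engrave S196 F2578: (187.51,180.52) → (186.89,183.61) → (185.14,186.23) → (182.52,187.98) → (179.43,188.60) → (176.34,187.98) → (173.72,186.23) → (171.97,183.61) → (171.35,180.52) → (171.97,177.43) → (173.72,174.81) → (176.34,173.06) → (179.43,172.44) → (182.52,173.06) → (185.14,174.81) → (186.89,177.43) → (187.51,180.52) (closed)

G21
G90
G00 X158.01 Y91.21
M4 S196
G01 X173.48 Y142.06 F2578
G01 X224.33 Y126.59
G01 X208.86 Y75.74
G01 X158.01 Y91.21
M5
G00 X231.53 Y199.27
M4 S196
G01 X168.11 Y197.70 F2578
G01 X80.06 Y39.97
G01 X251.47 Y180.89
G01 X231.53 Y199.27
M5
G00 X187.51 Y180.52
M4 S196
G01 X186.89 Y183.61 F2578
G01 X185.14 Y186.23
G01 X182.52 Y187.98
G01 X179.43 Y188.60
G01 X176.34 Y187.98
G01 X173.72 Y186.23
G01 X171.97 Y183.61
G01 X171.35 Y180.52
G01 X171.97 Y177.43
G01 X173.72 Y174.81
G01 X176.34 Y173.06
G01 X179.43 Y172.44
G01 X182.52 Y173.06
G01 X185.14 Y174.81
G01 X186.89 Y177.43
G01 X187.51 Y180.52
M5
G00 X0.00 Y0.00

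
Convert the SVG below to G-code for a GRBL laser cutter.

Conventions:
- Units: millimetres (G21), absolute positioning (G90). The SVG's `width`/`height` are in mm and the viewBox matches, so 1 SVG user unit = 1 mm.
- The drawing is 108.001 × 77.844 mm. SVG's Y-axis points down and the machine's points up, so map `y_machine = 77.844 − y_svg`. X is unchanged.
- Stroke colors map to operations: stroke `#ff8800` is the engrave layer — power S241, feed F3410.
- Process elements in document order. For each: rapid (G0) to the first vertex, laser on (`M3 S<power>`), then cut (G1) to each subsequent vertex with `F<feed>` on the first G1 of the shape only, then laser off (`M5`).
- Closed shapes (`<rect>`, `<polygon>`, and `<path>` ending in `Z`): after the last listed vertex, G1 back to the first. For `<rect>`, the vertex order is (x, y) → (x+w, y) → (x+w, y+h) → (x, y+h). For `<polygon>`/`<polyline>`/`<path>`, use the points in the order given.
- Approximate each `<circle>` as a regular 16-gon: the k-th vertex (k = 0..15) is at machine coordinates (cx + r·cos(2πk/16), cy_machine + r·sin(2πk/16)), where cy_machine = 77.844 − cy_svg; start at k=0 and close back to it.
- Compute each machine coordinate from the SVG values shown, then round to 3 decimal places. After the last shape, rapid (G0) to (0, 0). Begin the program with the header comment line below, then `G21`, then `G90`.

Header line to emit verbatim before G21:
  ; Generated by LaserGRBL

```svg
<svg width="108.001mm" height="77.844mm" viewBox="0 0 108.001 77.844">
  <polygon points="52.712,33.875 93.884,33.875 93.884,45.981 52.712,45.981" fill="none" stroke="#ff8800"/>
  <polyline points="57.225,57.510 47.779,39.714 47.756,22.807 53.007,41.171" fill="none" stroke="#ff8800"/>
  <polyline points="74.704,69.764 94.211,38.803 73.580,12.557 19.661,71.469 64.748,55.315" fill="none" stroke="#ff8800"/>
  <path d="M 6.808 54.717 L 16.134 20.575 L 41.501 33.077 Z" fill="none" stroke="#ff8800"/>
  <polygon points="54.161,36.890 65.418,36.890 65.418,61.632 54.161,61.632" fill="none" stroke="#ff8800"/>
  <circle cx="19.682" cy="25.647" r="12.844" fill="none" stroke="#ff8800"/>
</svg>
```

Since the viewBox matches the mm dimensions, user units are millimetres directly. The only transform is the Y-flip y_m = 77.844 − y_svg.

Shape 1 is a rectangle drawn with `<polygon>`. Its stroke #ff8800 means engrave at S241, F3410. After flipping Y the toolpath is (52.712,43.969) → (93.884,43.969) → (93.884,31.863) → (52.712,31.863) → (52.712,43.969), returning to the start.

Shape 2 is a open polyline drawn with `<polyline>`. Its stroke #ff8800 means engrave at S241, F3410. After flipping Y the toolpath is (57.225,20.334) → (47.779,38.130) → (47.756,55.037) → (53.007,36.673).

Shape 3 is a open polyline drawn with `<polyline>`. Its stroke #ff8800 means engrave at S241, F3410. After flipping Y the toolpath is (74.704,8.080) → (94.211,39.041) → (73.580,65.287) → (19.661,6.375) → (64.748,22.529).

Shape 4 is a closed polygon drawn with `<path>`. Its stroke #ff8800 means engrave at S241, F3410. After flipping Y the toolpath is (6.808,23.127) → (16.134,57.269) → (41.501,44.767) → (6.808,23.127), returning to the start.

Shape 5 is a rectangle drawn with `<polygon>`. Its stroke #ff8800 means engrave at S241, F3410. After flipping Y the toolpath is (54.161,40.954) → (65.418,40.954) → (65.418,16.212) → (54.161,16.212) → (54.161,40.954), returning to the start.

Shape 6 is a circle drawn with `<circle>`. Its stroke #ff8800 means engrave at S241, F3410. After flipping Y the toolpath is (32.526,52.197) → (31.548,57.112) → (28.764,61.279) → (24.597,64.063) → (19.682,65.041) → (14.767,64.063) → (10.600,61.279) → (7.816,57.112) → (6.838,52.197) → (7.816,47.282) → (10.600,43.115) → (14.767,40.331) → (19.682,39.353) → (24.597,40.331) → (28.764,43.115) → (31.548,47.282) → (32.526,52.197), returning to the start.

; Generated by LaserGRBL
G21
G90
G0 X52.712 Y43.969
M3 S241
G1 X93.884 Y43.969 F3410
G1 X93.884 Y31.863
G1 X52.712 Y31.863
G1 X52.712 Y43.969
M5
G0 X57.225 Y20.334
M3 S241
G1 X47.779 Y38.130 F3410
G1 X47.756 Y55.037
G1 X53.007 Y36.673
M5
G0 X74.704 Y8.080
M3 S241
G1 X94.211 Y39.041 F3410
G1 X73.580 Y65.287
G1 X19.661 Y6.375
G1 X64.748 Y22.529
M5
G0 X6.808 Y23.127
M3 S241
G1 X16.134 Y57.269 F3410
G1 X41.501 Y44.767
G1 X6.808 Y23.127
M5
G0 X54.161 Y40.954
M3 S241
G1 X65.418 Y40.954 F3410
G1 X65.418 Y16.212
G1 X54.161 Y16.212
G1 X54.161 Y40.954
M5
G0 X32.526 Y52.197
M3 S241
G1 X31.548 Y57.112 F3410
G1 X28.764 Y61.279
G1 X24.597 Y64.063
G1 X19.682 Y65.041
G1 X14.767 Y64.063
G1 X10.600 Y61.279
G1 X7.816 Y57.112
G1 X6.838 Y52.197
G1 X7.816 Y47.282
G1 X10.600 Y43.115
G1 X14.767 Y40.331
G1 X19.682 Y39.353
G1 X24.597 Y40.331
G1 X28.764 Y43.115
G1 X31.548 Y47.282
G1 X32.526 Y52.197
M5
G0 X0.000 Y0.000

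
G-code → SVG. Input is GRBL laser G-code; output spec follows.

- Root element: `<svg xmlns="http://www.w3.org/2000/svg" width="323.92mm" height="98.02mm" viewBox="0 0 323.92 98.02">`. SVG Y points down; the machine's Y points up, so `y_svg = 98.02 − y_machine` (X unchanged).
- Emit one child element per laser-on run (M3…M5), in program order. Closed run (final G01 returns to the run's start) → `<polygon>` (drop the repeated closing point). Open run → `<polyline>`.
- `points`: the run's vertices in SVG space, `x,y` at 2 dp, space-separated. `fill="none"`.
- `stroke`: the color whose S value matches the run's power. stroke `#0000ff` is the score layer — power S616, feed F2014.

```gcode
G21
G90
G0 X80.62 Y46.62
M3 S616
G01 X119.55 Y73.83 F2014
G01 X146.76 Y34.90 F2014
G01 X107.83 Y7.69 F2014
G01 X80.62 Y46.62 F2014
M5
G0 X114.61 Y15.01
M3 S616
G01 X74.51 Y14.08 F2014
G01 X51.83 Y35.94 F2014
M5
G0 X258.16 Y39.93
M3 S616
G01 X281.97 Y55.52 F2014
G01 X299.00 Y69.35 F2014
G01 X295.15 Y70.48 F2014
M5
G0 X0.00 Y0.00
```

<svg xmlns="http://www.w3.org/2000/svg" width="323.92mm" height="98.02mm" viewBox="0 0 323.92 98.02">
  <polygon points="80.62,51.40 119.55,24.19 146.76,63.12 107.83,90.33" fill="none" stroke="#0000ff"/>
  <polyline points="114.61,83.01 74.51,83.94 51.83,62.08" fill="none" stroke="#0000ff"/>
  <polyline points="258.16,58.09 281.97,42.50 299.00,28.67 295.15,27.54" fill="none" stroke="#0000ff"/>
</svg>

Each laser-on run becomes one SVG element. Flip Y back into SVG space with y_svg = 98.02 − y_machine. Every run uses S616, so all elements get stroke `#0000ff` (score).

Run 1: The run returns to its start, so emit a `<polygon>` with points (Y-flipped): 80.62,51.40 119.55,24.19 146.76,63.12 107.83,90.33.

Run 2: The run is open, so emit a `<polyline>` with points (Y-flipped): 114.61,83.01 74.51,83.94 51.83,62.08.

Run 3: The run is open, so emit a `<polyline>` with points (Y-flipped): 258.16,58.09 281.97,42.50 299.00,28.67 295.15,27.54.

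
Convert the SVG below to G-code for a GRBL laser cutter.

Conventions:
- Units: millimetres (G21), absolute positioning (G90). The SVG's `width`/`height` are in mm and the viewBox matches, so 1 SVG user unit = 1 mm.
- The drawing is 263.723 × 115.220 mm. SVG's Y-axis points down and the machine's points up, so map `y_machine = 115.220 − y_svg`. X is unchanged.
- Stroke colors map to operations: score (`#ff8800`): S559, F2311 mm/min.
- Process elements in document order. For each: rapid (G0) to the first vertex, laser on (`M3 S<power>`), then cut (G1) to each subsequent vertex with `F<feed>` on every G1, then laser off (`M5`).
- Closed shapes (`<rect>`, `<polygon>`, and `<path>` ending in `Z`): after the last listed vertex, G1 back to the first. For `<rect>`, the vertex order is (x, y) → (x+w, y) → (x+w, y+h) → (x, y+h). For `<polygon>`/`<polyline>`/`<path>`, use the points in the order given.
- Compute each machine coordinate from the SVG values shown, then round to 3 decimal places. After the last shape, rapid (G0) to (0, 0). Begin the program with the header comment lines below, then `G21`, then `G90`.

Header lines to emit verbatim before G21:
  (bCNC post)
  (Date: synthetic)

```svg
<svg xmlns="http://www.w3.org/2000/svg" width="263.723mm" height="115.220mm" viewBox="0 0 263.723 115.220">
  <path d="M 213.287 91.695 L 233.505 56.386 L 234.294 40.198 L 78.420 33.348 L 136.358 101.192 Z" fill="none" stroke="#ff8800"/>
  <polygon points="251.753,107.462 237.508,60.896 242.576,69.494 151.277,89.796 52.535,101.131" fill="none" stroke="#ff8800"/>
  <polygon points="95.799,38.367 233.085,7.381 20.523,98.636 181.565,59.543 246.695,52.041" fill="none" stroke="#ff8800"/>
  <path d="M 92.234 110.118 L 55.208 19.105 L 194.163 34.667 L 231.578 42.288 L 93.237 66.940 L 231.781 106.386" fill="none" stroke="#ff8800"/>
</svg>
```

(bCNC post)
(Date: synthetic)
G21
G90
G0 X213.287 Y23.525
M3 S559
G1 X233.505 Y58.834 F2311
G1 X234.294 Y75.022 F2311
G1 X78.420 Y81.872 F2311
G1 X136.358 Y14.028 F2311
G1 X213.287 Y23.525 F2311
M5
G0 X251.753 Y7.758
M3 S559
G1 X237.508 Y54.324 F2311
G1 X242.576 Y45.726 F2311
G1 X151.277 Y25.424 F2311
G1 X52.535 Y14.089 F2311
G1 X251.753 Y7.758 F2311
M5
G0 X95.799 Y76.853
M3 S559
G1 X233.085 Y107.839 F2311
G1 X20.523 Y16.584 F2311
G1 X181.565 Y55.677 F2311
G1 X246.695 Y63.179 F2311
G1 X95.799 Y76.853 F2311
M5
G0 X92.234 Y5.102
M3 S559
G1 X55.208 Y96.115 F2311
G1 X194.163 Y80.553 F2311
G1 X231.578 Y72.932 F2311
G1 X93.237 Y48.280 F2311
G1 X231.781 Y8.834 F2311
M5
G0 X0.000 Y0.000

viewBox `0 0 263.723 115.220` with mm width/height → 1 unit = 1 mm. Flip: y_m = 115.220 − y_svg.

**Shape 1** — `<path>` closed polygon, stroke `#ff8800` → score (S559, F2311). Machine vertices: (213.287,23.525) → (233.505,58.834) → (234.294,75.022) → (78.420,81.872) → (136.358,14.028) → (213.287,23.525). Closed: final G1 returns to the first vertex.

**Shape 2** — `<polygon>` closed polygon, stroke `#ff8800` → score (S559, F2311). Machine vertices: (251.753,7.758) → (237.508,54.324) → (242.576,45.726) → (151.277,25.424) → (52.535,14.089) → (251.753,7.758). Closed: final G1 returns to the first vertex.

**Shape 3** — `<polygon>` closed polygon, stroke `#ff8800` → score (S559, F2311). Machine vertices: (95.799,76.853) → (233.085,107.839) → (20.523,16.584) → (181.565,55.677) → (246.695,63.179) → (95.799,76.853). Closed: final G1 returns to the first vertex.

**Shape 4** — `<path>` open polyline, stroke `#ff8800` → score (S559, F2311). Machine vertices: (92.234,5.102) → (55.208,96.115) → (194.163,80.553) → (231.578,72.932) → (93.237,48.280) → (231.781,8.834). Open path.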